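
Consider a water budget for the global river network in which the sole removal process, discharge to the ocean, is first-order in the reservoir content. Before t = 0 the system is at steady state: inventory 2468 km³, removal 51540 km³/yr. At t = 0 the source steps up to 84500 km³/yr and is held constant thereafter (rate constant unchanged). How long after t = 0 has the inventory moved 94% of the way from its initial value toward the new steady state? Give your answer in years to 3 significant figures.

0.135 yr

τ = M₀/F₀ = 2468/51540 = 0.04789 yr.
The remaining gap fraction is e^(−t/τ); 94% covered ⇒ e^(−t/τ) = 0.0600.
t = −τ ln(0.0600) = 0.04789 × 2.813 = 0.1347 yr.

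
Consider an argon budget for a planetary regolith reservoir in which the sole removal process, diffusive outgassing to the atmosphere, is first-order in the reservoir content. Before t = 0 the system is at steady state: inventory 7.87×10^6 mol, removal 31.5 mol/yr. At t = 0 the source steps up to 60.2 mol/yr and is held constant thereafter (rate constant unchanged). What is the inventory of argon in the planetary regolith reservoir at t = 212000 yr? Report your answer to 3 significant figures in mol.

1.20×10^7 mol

The sink rate constant is k = F₀/M₀ = 31.5/7.87×10^6 = 4.003×10^-6 yr⁻¹.
Solving dM/dt = F₁ − kM with M(0) = M₀ gives M(t) = F₁/k + (M₀ − F₁/k)·e^(−kt).
F₁/k = 60.2/4.003×10^-6 = 1.5040×10^7 mol; kt = 4.003×10^-6 × 212000 = 0.8485, e^(−kt) = 0.4280.
M(212000) = 1.5040×10^7 + (7.87×10^6 − 1.5040×10^7) × 0.4280 = 1.5040×10^7 − 3.069×10^6 = 1.1971×10^7 mol.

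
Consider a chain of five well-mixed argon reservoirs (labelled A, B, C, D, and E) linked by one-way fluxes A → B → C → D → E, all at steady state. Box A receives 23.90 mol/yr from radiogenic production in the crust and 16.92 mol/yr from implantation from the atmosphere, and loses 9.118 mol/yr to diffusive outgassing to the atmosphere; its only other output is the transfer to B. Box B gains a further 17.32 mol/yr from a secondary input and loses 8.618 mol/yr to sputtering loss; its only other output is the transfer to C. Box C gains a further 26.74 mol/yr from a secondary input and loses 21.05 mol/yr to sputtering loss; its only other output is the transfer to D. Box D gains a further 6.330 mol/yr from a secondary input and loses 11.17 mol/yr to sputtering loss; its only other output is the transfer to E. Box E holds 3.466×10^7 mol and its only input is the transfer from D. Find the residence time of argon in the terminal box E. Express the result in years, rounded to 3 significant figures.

Box A: F(A→B) = (23.90 + 16.92) − 9.118 = 31.702 mol/yr.
Box B: F(B→C) = (31.702 + 17.32) − 8.618 = 40.404 mol/yr.
Box C: F(C→D) = (40.404 + 26.74) − 21.05 = 46.094 mol/yr.
Box D: F(D→E) = (46.094 + 6.330) − 11.17 = 41.254 mol/yr.
Box E throughput = its input = 41.254 mol/yr; τ = 3.466×10^7 / 41.254 = 840200 yr.

840000 yr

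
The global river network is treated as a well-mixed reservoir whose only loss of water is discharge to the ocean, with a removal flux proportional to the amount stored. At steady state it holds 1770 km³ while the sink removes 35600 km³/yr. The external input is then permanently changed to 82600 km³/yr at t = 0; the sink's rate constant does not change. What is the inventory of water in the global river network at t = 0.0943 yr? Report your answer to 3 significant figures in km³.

3760 km³

The sink rate constant is k = F₀/M₀ = 35600/1770 = 20.11 yr⁻¹.
Solving dM/dt = F₁ − kM with M(0) = M₀ gives M(t) = F₁/k + (M₀ − F₁/k)·e^(−kt).
F₁/k = 82600/20.11 = 4106.8 km³; kt = 20.11 × 0.0943 = 1.897, e^(−kt) = 0.1501.
M(0.0943) = 4106.8 + (1770 − 4106.8) × 0.1501 = 4106.8 − 350.7 = 3756.1 km³.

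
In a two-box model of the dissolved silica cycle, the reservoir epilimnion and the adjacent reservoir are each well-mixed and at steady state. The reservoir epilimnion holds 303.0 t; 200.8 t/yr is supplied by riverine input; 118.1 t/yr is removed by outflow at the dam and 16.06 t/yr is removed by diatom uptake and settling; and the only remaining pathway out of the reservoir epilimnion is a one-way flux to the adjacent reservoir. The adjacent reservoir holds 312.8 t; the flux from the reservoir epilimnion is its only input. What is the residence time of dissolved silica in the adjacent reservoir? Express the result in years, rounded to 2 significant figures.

Balance the reservoir epilimnion: ΣF_in = 200.80 t/yr.
Flux to the adjacent reservoir = ΣF_in − (118.1 + 16.06) = 66.640 t/yr.
At steady state the output of the adjacent reservoir equals its input, 66.640 t/yr.
τ = M / F = 312.8 / 66.640 = 4.694 yr.

4.7 yr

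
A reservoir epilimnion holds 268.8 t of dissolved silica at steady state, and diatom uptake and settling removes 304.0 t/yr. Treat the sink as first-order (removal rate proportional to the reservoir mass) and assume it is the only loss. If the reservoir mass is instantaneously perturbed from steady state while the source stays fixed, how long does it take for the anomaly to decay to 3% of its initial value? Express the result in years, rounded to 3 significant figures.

For a linear reservoir the anomaly decays as exp(−t/τ) with τ = M/F = 268.8/304.0 = 0.8842 yr.
exp(−t/τ) = 0.03 ⇒ t = −τ ln(0.03) = 0.8842 × 3.507 = 3.101 yr.

3.10 yr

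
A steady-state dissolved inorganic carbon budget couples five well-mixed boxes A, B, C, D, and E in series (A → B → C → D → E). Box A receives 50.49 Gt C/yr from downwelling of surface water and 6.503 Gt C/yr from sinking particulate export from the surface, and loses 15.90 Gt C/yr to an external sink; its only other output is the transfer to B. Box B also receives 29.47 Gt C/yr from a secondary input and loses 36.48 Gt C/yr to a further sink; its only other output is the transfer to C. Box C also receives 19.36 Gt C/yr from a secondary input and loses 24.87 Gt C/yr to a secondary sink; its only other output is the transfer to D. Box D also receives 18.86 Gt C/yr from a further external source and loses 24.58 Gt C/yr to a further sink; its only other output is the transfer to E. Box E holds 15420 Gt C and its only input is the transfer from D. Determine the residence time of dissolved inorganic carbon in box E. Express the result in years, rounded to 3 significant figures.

675 yr

Box A: F(A→B) = (50.49 + 6.503) − 15.90 = 41.093 Gt C/yr.
Box B: F(B→C) = (41.093 + 29.47) − 36.48 = 34.083 Gt C/yr.
Box C: F(C→D) = (34.083 + 19.36) − 24.87 = 28.573 Gt C/yr.
Box D: F(D→E) = (28.573 + 18.86) − 24.58 = 22.853 Gt C/yr.
Box E throughput = its input = 22.853 Gt C/yr; τ = 15420 / 22.853 = 674.7 yr.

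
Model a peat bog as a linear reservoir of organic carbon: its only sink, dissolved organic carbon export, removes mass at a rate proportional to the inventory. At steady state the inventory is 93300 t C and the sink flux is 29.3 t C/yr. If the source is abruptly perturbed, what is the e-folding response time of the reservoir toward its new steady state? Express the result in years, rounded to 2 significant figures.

3200 yr

For a linear reservoir the response time equals the residence time τ = M/F.
τ = 93300 / 29.3 = 3184 yr.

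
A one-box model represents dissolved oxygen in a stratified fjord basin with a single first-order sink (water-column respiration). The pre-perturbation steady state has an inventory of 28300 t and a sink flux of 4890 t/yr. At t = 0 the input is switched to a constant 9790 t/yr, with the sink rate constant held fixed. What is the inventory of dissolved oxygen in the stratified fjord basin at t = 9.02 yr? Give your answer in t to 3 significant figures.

50700 t

Residence time τ = M₀/F₀ = 5.787 yr. The eventual steady state is M_∞ = M₀·(F₁/F₀) = 28300 × 9790/4890 = 56658 t.
The anomaly ΔM(t) = M(t) − M_∞ decays as ΔM₀·e^(−t/τ) with ΔM₀ = 28300 − 56658 = −28360 t.
At t = 9.02 yr, e^(−t/τ) = e^(−1.559) = 0.2104, so ΔM = −5967 t and M = 56658 − 5967 = 50690 t.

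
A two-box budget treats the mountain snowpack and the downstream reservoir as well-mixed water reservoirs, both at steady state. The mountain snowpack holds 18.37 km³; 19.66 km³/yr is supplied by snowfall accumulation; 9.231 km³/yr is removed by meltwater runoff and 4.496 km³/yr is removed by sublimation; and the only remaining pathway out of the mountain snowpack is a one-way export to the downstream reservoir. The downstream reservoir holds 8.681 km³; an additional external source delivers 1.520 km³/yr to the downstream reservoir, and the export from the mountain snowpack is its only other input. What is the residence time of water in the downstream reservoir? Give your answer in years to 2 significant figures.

1.2 yr

Balance the mountain snowpack: ΣF_in = 19.660 km³/yr.
Export to the downstream reservoir = ΣF_in − (9.231 + 4.496) = 5.9330 km³/yr.
Total input to the downstream reservoir = 5.9330 + 1.520 = 7.4530 km³/yr; at steady state this equals its total output.
τ = M / F = 8.681 / 7.4530 = 1.165 yr.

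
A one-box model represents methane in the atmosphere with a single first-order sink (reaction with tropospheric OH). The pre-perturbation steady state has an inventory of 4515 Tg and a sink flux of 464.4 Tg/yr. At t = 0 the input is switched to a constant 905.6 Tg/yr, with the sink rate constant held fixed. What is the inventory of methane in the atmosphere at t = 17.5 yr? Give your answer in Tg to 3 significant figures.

τ = M₀/F₀ = 4515/464.4 = 9.722 yr; rate constant k = 1/τ.
New steady state M_∞ = F₁/k = F₁·τ = 905.6 × 9.722 = 8804.4 Tg.
M(t) = M_∞ + (M₀ − M_∞)·e^(−t/τ); t/τ = 17.5/9.722 = 1.800, so e^(−t/τ) = 0.1653.
M(t) = 8804.4 − 4289 × 0.1653 = 8095.4 Tg.

8100 Tg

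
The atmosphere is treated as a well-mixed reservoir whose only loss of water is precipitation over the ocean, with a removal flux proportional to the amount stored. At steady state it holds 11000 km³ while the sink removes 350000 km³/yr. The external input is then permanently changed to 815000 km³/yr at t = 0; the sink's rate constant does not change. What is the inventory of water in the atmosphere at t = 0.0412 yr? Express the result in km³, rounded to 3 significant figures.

21700 km³

τ = M₀/F₀ = 11000/350000 = 0.03143 yr; rate constant k = 1/τ.
New steady state M_∞ = F₁/k = F₁·τ = 815000 × 0.03143 = 25614 km³.
M(t) = M_∞ + (M₀ − M_∞)·e^(−t/τ); t/τ = 0.0412/0.03143 = 1.311, so e^(−t/τ) = 0.2696.
M(t) = 25614 − 14610 × 0.2696 = 21675 km³.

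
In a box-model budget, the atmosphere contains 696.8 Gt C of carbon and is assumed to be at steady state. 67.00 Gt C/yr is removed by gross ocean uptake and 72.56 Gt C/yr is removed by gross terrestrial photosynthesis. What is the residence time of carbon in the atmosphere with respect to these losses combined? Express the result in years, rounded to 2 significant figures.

5.0 yr

Total removal = 67.00 + 72.56 = 139.56 Gt C/yr.
τ = M / ΣF_out = 696.8 / 139.56 = 4.993 yr.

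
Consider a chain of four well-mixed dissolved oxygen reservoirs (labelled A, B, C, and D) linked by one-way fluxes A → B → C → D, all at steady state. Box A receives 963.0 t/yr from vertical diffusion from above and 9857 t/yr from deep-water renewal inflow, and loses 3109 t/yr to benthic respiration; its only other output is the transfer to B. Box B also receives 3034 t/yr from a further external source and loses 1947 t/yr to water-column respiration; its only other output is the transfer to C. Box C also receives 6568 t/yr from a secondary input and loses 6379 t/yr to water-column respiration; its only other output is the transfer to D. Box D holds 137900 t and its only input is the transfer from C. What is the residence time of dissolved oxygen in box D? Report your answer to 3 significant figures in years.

Box A: F(A→B) = (963.0 + 9857) − 3109 = 7711.0 t/yr.
Box B: F(B→C) = (7711.0 + 3034) − 1947 = 8798.0 t/yr.
Box C: F(C→D) = (8798.0 + 6568) − 6379 = 8987.0 t/yr.
Box D throughput = its input = 8987.0 t/yr; τ = 137900 / 8987.0 = 15.34 yr.

15.3 yr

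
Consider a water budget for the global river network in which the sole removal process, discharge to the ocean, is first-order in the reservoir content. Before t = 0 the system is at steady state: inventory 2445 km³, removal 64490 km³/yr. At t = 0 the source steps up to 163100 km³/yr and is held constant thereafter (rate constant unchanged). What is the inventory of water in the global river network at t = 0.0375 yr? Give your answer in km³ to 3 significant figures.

τ = M₀/F₀ = 2445/64490 = 0.03791 yr; rate constant k = 1/τ.
New steady state M_∞ = F₁/k = F₁·τ = 163100 × 0.03791 = 6183.6 km³.
M(t) = M_∞ + (M₀ − M_∞)·e^(−t/τ); t/τ = 0.0375/0.03791 = 0.9891, so e^(−t/τ) = 0.3719.
M(t) = 6183.6 − 3739 × 0.3719 = 4793.2 km³.

4790 km³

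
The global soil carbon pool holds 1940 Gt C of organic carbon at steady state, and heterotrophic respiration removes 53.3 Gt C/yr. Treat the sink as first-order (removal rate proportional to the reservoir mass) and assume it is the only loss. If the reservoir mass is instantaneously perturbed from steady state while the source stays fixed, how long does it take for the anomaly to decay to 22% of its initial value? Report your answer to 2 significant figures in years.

55 yr

For a linear reservoir the anomaly decays as exp(−t/τ) with τ = M/F = 1940/53.3 = 36.40 yr.
exp(−t/τ) = 0.22 ⇒ t = −τ ln(0.22) = 36.40 × 1.514 = 55.11 yr.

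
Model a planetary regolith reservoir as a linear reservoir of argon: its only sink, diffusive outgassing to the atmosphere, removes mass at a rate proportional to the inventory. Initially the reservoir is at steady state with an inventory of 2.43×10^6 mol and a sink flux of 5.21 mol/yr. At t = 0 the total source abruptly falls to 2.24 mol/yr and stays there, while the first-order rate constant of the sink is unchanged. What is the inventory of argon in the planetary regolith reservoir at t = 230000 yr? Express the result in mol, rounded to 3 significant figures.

Residence time τ = M₀/F₀ = 466400 yr. The eventual steady state is M_∞ = M₀·(F₁/F₀) = 2.43×10^6 × 2.24/5.21 = 1.0448×10^6 mol.
The anomaly ΔM(t) = M(t) − M_∞ decays as ΔM₀·e^(−t/τ) with ΔM₀ = 2.43×10^6 − 1.0448×10^6 = 1.385×10^6 mol.
At t = 230000 yr, e^(−t/τ) = e^(−0.4931) = 0.6107, so ΔM = 846000 mol and M = 1.0448×10^6 + 846000 = 1.8907×10^6 mol.

1.89×10^6 mol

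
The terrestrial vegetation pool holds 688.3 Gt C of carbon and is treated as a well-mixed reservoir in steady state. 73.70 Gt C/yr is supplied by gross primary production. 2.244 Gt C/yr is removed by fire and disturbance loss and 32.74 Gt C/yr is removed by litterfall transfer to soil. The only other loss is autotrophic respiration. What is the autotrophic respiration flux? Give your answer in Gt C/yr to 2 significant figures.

39 Gt C/yr

At steady state ΣF_in = ΣF_out.
ΣF_in = 73.700 Gt C/yr.
Autotrophic respiration flux = ΣF_in − (2.244 + 32.74) = 73.700 − 34.98 = 38.72 Gt C/yr.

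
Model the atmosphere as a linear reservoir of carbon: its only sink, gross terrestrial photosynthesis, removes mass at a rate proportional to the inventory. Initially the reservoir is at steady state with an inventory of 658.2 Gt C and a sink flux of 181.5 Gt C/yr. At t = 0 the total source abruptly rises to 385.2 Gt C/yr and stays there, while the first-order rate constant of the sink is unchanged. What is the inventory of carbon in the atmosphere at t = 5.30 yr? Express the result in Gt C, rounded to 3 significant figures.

τ = M₀/F₀ = 658.2/181.5 = 3.626 yr; rate constant k = 1/τ.
New steady state M_∞ = F₁/k = F₁·τ = 385.2 × 3.626 = 1396.9 Gt C.
M(t) = M_∞ + (M₀ − M_∞)·e^(−t/τ); t/τ = 5.30/3.626 = 1.461, so e^(−t/τ) = 0.2319.
M(t) = 1396.9 − 738.7 × 0.2319 = 1225.6 Gt C.

1230 Gt C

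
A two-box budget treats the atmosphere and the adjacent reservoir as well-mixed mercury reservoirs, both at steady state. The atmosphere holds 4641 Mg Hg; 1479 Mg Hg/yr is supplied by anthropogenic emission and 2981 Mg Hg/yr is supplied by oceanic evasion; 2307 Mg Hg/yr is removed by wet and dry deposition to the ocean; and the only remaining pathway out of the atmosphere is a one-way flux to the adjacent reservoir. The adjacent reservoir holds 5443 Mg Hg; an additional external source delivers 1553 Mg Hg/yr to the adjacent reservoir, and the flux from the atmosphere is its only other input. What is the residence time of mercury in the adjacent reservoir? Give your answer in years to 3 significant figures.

1.47 yr

Balance the atmosphere: ΣF_in = 1479 + 2981 = 4460.0 Mg Hg/yr.
Flux to the adjacent reservoir = ΣF_in − (2307) = 2153.0 Mg Hg/yr.
Total input to the adjacent reservoir = 2153.0 + 1553 = 3706.0 Mg Hg/yr; at steady state this equals its total output.
τ = M / F = 5443 / 3706.0 = 1.469 yr.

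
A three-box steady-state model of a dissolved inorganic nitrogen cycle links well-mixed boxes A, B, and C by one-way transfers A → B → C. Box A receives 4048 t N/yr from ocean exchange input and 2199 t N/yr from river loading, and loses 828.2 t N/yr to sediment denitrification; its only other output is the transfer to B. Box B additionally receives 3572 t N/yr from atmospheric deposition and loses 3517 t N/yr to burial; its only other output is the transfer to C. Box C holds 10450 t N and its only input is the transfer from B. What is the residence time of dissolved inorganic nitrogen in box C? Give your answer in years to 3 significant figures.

Box A: F(A→B) = (4048 + 2199) − 828.2 = 5418.8 t N/yr.
Box B: F(B→C) = (5418.8 + 3572) − 3517 = 5473.8 t N/yr.
Box C throughput = its input = 5473.8 t N/yr; τ = 10450 / 5473.8 = 1.909 yr.

1.91 yr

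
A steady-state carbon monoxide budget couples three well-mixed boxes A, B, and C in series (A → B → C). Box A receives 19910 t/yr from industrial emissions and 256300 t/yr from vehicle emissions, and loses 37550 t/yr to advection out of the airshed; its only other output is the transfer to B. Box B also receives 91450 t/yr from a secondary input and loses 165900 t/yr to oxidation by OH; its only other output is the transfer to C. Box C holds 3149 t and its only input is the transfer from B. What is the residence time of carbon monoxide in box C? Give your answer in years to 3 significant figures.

Box A: F(A→B) = (19910 + 256300) − 37550 = 238660 t/yr.
Box B: F(B→C) = (238660 + 91450) − 165900 = 164210 t/yr.
Box C throughput = its input = 164210 t/yr; τ = 3149 / 164210 = 0.01918 yr.

0.0192 yr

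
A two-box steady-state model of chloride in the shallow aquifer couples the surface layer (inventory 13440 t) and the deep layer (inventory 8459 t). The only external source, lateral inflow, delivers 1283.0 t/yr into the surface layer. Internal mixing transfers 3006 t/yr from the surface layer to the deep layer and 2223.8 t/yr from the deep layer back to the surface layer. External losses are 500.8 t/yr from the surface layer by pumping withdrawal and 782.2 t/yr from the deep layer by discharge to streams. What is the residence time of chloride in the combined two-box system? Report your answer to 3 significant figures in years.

17.1 yr

For the system as a whole, the A↔B exchange is internal and contributes nothing to the throughput; only the external sinks remove mass.
M_total = 13440 + 8459 = 21899 t.
ΣF_external_out = 500.8 + 782.2 = 1283.0 t/yr.
τ = M_total / ΣF_ext = 21899 / 1283.0 = 17.07 yr.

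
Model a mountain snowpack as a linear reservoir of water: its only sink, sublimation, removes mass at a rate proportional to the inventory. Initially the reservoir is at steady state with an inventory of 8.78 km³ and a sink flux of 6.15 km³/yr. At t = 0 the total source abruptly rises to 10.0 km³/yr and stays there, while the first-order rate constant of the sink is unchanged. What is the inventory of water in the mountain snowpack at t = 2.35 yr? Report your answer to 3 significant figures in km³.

13.2 km³

Residence time τ = M₀/F₀ = 1.428 yr. The eventual steady state is M_∞ = M₀·(F₁/F₀) = 8.78 × 10.0/6.15 = 14.276 km³.
The anomaly ΔM(t) = M(t) − M_∞ decays as ΔM₀·e^(−t/τ) with ΔM₀ = 8.78 − 14.276 = −5.496 km³.
At t = 2.35 yr, e^(−t/τ) = e^(−1.646) = 0.1928, so ΔM = −1.060 km³ and M = 14.276 − 1.060 = 13.217 km³.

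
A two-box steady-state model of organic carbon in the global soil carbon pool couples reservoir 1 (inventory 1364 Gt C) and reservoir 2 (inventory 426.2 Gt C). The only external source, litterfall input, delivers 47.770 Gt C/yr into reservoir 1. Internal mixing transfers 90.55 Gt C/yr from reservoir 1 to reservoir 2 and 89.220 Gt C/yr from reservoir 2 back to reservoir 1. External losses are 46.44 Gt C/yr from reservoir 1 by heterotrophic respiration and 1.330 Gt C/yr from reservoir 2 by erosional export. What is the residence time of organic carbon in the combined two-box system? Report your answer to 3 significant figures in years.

37.5 yr

For the system as a whole, the A↔B exchange is internal and contributes nothing to the throughput; only the external sinks remove mass.
M_total = 1364 + 426.2 = 1790.2 Gt C.
ΣF_external_out = 46.44 + 1.330 = 47.770 Gt C/yr.
τ = M_total / ΣF_ext = 1790.2 / 47.770 = 37.48 yr.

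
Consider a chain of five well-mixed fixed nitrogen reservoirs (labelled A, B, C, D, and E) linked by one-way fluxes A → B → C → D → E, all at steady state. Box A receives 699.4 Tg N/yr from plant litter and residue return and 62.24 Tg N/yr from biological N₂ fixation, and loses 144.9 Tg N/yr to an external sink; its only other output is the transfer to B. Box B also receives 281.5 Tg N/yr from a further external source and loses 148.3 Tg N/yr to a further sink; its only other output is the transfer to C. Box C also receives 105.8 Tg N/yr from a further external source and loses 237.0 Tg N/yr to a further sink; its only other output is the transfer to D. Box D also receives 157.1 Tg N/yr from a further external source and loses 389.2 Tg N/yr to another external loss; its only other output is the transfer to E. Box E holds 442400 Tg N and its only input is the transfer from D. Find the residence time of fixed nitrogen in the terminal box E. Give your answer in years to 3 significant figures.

1140 yr

Box A: F(A→B) = (699.4 + 62.24) − 144.9 = 616.74 Tg N/yr.
Box B: F(B→C) = (616.74 + 281.5) − 148.3 = 749.94 Tg N/yr.
Box C: F(C→D) = (749.94 + 105.8) − 237.0 = 618.74 Tg N/yr.
Box D: F(D→E) = (618.74 + 157.1) − 389.2 = 386.64 Tg N/yr.
Box E throughput = its input = 386.64 Tg N/yr; τ = 442400 / 386.64 = 1144 yr.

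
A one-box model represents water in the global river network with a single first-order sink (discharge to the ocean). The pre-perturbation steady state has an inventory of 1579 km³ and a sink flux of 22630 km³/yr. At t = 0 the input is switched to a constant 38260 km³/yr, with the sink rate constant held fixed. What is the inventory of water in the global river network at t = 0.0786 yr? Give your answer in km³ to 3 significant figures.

2320 km³

τ = M₀/F₀ = 1579/22630 = 0.06977 yr; rate constant k = 1/τ.
New steady state M_∞ = F₁/k = F₁·τ = 38260 × 0.06977 = 2669.6 km³.
M(t) = M_∞ + (M₀ − M_∞)·e^(−t/τ); t/τ = 0.0786/0.06977 = 1.126, so e^(−t/τ) = 0.3242.
M(t) = 2669.6 − 1091 × 0.3242 = 2316.0 km³.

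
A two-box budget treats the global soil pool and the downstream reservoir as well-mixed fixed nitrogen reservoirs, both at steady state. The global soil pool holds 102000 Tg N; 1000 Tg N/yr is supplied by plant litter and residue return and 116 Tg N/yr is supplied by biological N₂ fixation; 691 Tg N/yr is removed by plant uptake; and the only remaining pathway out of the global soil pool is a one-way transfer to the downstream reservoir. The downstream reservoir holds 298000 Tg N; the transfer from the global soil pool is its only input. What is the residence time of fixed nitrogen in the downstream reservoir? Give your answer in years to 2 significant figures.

Balance the global soil pool: ΣF_in = 1000 + 116 = 1116.0 Tg N/yr.
Transfer to the downstream reservoir = ΣF_in − (691) = 425.00 Tg N/yr.
At steady state the output of the downstream reservoir equals its input, 425.00 Tg N/yr.
τ = M / F = 298000 / 425.00 = 701.2 yr.

700 yr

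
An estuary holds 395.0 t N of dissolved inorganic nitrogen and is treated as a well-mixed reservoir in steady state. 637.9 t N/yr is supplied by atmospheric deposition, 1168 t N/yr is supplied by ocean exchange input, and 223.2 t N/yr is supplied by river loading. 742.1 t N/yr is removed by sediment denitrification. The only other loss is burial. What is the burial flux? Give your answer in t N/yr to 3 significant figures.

1290 t N/yr

At steady state ΣF_in = ΣF_out.
ΣF_in = 637.9 + 1168 + 223.2 = 2029.1 t N/yr.
Burial flux = ΣF_in − (742.1) = 2029.1 − 742.1 = 1287 t N/yr.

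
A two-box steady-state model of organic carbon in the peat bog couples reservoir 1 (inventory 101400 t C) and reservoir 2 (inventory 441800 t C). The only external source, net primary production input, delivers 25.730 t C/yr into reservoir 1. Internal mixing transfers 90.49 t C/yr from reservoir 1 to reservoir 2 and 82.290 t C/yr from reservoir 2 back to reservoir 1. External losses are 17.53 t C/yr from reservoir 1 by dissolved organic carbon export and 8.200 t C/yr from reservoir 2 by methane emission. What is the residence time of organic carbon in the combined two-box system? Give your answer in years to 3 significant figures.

21100 yr

For the system as a whole, the A↔B exchange is internal and contributes nothing to the throughput; only the external sinks remove mass.
M_total = 101400 + 441800 = 543200 t C.
ΣF_external_out = 17.53 + 8.200 = 25.730 t C/yr.
τ = M_total / ΣF_ext = 543200 / 25.730 = 21110 yr.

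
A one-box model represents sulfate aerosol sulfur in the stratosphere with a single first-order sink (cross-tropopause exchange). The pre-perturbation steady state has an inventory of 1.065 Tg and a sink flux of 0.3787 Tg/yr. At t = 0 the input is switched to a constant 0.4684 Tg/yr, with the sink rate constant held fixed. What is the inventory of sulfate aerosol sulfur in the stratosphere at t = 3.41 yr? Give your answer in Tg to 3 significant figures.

1.24 Tg

Residence time τ = M₀/F₀ = 2.812 yr. The eventual steady state is M_∞ = M₀·(F₁/F₀) = 1.065 × 0.4684/0.3787 = 1.3173 Tg.
The anomaly ΔM(t) = M(t) − M_∞ decays as ΔM₀·e^(−t/τ) with ΔM₀ = 1.065 − 1.3173 = −0.2523 Tg.
At t = 3.41 yr, e^(−t/τ) = e^(−1.213) = 0.2974, so ΔM = −0.07503 Tg and M = 1.3173 − 0.07503 = 1.2422 Tg.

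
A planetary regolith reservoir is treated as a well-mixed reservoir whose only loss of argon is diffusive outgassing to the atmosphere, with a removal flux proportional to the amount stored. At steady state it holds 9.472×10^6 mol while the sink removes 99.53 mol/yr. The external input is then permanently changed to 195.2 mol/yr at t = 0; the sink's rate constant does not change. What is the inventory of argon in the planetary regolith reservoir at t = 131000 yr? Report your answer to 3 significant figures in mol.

1.63×10^7 mol

τ = M₀/F₀ = 9.472×10^6/99.53 = 95170 yr; rate constant k = 1/τ.
New steady state M_∞ = F₁/k = F₁·τ = 195.2 × 95170 = 1.8577×10^7 mol.
M(t) = M_∞ + (M₀ − M_∞)·e^(−t/τ); t/τ = 131000/95170 = 1.377, so e^(−t/τ) = 0.2525.
M(t) = 1.8577×10^7 − 9.105×10^6 × 0.2525 = 1.6278×10^7 mol.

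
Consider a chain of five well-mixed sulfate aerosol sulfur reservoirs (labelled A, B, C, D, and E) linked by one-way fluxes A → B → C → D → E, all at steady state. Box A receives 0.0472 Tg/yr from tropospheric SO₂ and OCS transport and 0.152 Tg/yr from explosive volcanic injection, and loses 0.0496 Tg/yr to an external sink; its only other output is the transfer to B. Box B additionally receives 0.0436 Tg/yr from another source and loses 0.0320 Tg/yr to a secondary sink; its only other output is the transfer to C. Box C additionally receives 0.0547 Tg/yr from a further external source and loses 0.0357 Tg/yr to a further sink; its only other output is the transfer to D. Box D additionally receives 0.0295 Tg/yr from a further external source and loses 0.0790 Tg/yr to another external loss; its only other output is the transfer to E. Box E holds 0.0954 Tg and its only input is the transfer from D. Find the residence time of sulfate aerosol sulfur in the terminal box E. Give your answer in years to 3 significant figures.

0.730 yr

Box A: F(A→B) = (0.0472 + 0.152) − 0.0496 = 0.14960 Tg/yr.
Box B: F(B→C) = (0.14960 + 0.0436) − 0.0320 = 0.16120 Tg/yr.
Box C: F(C→D) = (0.16120 + 0.0547) − 0.0357 = 0.18020 Tg/yr.
Box D: F(D→E) = (0.18020 + 0.0295) − 0.0790 = 0.13070 Tg/yr.
Box E throughput = its input = 0.13070 Tg/yr; τ = 0.0954 / 0.13070 = 0.7299 yr.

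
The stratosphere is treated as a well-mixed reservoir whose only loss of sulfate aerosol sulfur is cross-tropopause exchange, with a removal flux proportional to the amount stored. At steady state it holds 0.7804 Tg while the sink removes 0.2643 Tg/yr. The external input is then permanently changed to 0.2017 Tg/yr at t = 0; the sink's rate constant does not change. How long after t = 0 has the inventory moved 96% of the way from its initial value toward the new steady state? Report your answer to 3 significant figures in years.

τ = M₀/F₀ = 0.7804/0.2643 = 2.953 yr.
The remaining gap fraction is e^(−t/τ); 96% covered ⇒ e^(−t/τ) = 0.0400.
t = −τ ln(0.0400) = 2.953 × 3.219 = 9.504 yr.

9.50 yr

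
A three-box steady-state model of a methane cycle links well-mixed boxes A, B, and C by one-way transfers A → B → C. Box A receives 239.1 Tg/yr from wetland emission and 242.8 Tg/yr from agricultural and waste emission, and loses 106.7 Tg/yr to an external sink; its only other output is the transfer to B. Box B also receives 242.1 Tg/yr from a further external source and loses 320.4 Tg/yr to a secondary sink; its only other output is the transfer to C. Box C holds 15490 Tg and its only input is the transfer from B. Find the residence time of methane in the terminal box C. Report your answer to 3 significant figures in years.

Box A: F(A→B) = (239.1 + 242.8) − 106.7 = 375.20 Tg/yr.
Box B: F(B→C) = (375.20 + 242.1) − 320.4 = 296.90 Tg/yr.
Box C throughput = its input = 296.90 Tg/yr; τ = 15490 / 296.90 = 52.17 yr.

52.2 yr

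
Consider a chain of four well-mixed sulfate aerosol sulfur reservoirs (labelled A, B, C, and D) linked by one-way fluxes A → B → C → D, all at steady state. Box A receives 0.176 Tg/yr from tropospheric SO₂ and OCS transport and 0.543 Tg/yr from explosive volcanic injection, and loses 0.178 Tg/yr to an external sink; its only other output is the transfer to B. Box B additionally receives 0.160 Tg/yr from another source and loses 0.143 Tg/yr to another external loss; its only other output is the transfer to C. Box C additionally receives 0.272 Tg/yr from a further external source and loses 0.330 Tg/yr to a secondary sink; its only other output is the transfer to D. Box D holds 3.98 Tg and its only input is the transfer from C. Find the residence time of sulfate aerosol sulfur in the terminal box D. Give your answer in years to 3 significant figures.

Box A: F(A→B) = (0.176 + 0.543) − 0.178 = 0.54100 Tg/yr.
Box B: F(B→C) = (0.54100 + 0.160) − 0.143 = 0.55800 Tg/yr.
Box C: F(C→D) = (0.55800 + 0.272) − 0.330 = 0.50000 Tg/yr.
Box D throughput = its input = 0.50000 Tg/yr; τ = 3.98 / 0.50000 = 7.960 yr.

7.96 yr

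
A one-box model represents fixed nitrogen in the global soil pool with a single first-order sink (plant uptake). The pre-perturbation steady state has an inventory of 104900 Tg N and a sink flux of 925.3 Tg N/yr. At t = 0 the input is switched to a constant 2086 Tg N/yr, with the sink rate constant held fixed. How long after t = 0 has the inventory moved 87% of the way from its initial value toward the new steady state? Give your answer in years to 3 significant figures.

τ = M₀/F₀ = 104900/925.3 = 113.4 yr.
The remaining gap fraction is e^(−t/τ); 87% covered ⇒ e^(−t/τ) = 0.130.
t = −τ ln(0.130) = 113.4 × 2.040 = 231.3 yr.

231 yr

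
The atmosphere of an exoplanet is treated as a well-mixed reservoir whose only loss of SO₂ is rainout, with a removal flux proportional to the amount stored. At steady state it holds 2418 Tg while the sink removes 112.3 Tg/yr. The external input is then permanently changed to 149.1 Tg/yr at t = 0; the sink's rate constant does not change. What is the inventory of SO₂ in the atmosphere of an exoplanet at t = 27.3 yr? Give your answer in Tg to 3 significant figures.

2990 Tg

The sink rate constant is k = F₀/M₀ = 112.3/2418 = 0.04644 yr⁻¹.
Solving dM/dt = F₁ − kM with M(0) = M₀ gives M(t) = F₁/k + (M₀ − F₁/k)·e^(−kt).
F₁/k = 149.1/0.04644 = 3210.4 Tg; kt = 0.04644 × 27.3 = 1.268, e^(−kt) = 0.2814.
M(27.3) = 3210.4 + (2418 − 3210.4) × 0.2814 = 3210.4 − 223.0 = 2987.4 Tg.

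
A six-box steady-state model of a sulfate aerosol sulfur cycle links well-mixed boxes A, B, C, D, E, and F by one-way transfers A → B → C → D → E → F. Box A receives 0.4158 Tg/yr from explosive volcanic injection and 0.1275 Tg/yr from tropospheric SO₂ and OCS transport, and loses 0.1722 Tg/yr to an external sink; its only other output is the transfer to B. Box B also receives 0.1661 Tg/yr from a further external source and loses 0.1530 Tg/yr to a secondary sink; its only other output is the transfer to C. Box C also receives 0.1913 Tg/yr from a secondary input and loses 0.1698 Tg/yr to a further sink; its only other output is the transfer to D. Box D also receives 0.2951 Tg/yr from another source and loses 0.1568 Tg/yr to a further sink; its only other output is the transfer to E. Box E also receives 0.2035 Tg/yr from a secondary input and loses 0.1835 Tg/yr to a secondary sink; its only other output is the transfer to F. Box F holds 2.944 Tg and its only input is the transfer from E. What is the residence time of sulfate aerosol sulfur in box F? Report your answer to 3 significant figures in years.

5.22 yr

Box A: F(A→B) = (0.4158 + 0.1275) − 0.1722 = 0.37110 Tg/yr.
Box B: F(B→C) = (0.37110 + 0.1661) − 0.1530 = 0.38420 Tg/yr.
Box C: F(C→D) = (0.38420 + 0.1913) − 0.1698 = 0.40570 Tg/yr.
Box D: F(D→E) = (0.40570 + 0.2951) − 0.1568 = 0.54400 Tg/yr.
Box E: F(E→F) = (0.54400 + 0.2035) − 0.1835 = 0.56400 Tg/yr.
Box F throughput = its input = 0.56400 Tg/yr; τ = 2.944 / 0.56400 = 5.220 yr.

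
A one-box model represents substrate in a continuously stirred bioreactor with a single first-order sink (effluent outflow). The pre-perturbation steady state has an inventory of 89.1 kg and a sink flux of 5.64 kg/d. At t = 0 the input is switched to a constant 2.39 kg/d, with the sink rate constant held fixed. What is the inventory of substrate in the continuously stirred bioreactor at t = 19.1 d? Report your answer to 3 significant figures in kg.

τ = M₀/F₀ = 89.1/5.64 = 15.80 d; rate constant k = 1/τ.
New steady state M_∞ = F₁/k = F₁·τ = 2.39 × 15.80 = 37.757 kg.
M(t) = M_∞ + (M₀ − M_∞)·e^(−t/τ); t/τ = 19.1/15.80 = 1.209, so e^(−t/τ) = 0.2985.
M(t) = 37.757 + 51.34 × 0.2985 = 53.082 kg.

53.1 kg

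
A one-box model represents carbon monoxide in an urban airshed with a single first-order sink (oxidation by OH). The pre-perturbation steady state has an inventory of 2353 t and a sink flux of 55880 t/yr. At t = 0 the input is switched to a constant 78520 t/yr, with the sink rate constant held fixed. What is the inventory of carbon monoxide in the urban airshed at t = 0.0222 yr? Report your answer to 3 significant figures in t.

The sink rate constant is k = F₀/M₀ = 55880/2353 = 23.75 yr⁻¹.
Solving dM/dt = F₁ − kM with M(0) = M₀ gives M(t) = F₁/k + (M₀ − F₁/k)·e^(−kt).
F₁/k = 78520/23.75 = 3306.3 t; kt = 23.75 × 0.0222 = 0.5272, e^(−kt) = 0.5902.
M(0.0222) = 3306.3 + (2353 − 3306.3) × 0.5902 = 3306.3 − 562.7 = 2743.6 t.

2740 t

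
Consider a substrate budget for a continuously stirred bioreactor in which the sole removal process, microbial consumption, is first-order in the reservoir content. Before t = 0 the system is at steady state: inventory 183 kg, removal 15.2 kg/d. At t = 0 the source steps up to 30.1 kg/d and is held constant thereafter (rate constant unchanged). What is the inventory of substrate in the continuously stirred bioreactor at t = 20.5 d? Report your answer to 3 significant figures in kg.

330 kg

τ = M₀/F₀ = 183/15.2 = 12.04 d; rate constant k = 1/τ.
New steady state M_∞ = F₁/k = F₁·τ = 30.1 × 12.04 = 362.39 kg.
M(t) = M_∞ + (M₀ − M_∞)·e^(−t/τ); t/τ = 20.5/12.04 = 1.703, so e^(−t/τ) = 0.1822.
M(t) = 362.39 − 179.4 × 0.1822 = 329.71 kg.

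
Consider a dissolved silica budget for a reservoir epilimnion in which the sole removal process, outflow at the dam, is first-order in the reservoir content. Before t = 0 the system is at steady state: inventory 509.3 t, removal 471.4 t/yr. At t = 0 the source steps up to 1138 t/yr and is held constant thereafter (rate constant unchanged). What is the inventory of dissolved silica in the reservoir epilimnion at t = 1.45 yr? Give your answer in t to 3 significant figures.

The sink rate constant is k = F₀/M₀ = 471.4/509.3 = 0.9256 yr⁻¹.
Solving dM/dt = F₁ − kM with M(0) = M₀ gives M(t) = F₁/k + (M₀ − F₁/k)·e^(−kt).
F₁/k = 1138/0.9256 = 1229.5 t; kt = 0.9256 × 1.45 = 1.342, e^(−kt) = 0.2613.
M(1.45) = 1229.5 + (509.3 − 1229.5) × 0.2613 = 1229.5 − 188.2 = 1041.3 t.

1040 t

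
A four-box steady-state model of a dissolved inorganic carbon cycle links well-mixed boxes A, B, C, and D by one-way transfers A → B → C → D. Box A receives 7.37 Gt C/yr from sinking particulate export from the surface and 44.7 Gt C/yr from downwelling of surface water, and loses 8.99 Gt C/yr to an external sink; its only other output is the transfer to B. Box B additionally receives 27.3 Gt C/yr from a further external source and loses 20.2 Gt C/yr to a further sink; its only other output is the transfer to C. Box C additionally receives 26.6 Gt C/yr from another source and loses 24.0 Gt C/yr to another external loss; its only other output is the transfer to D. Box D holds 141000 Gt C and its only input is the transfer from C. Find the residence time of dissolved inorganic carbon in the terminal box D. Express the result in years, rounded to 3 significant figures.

2670 yr

Box A: F(A→B) = (7.37 + 44.7) − 8.99 = 43.080 Gt C/yr.
Box B: F(B→C) = (43.080 + 27.3) − 20.2 = 50.180 Gt C/yr.
Box C: F(C→D) = (50.180 + 26.6) − 24.0 = 52.780 Gt C/yr.
Box D throughput = its input = 52.780 Gt C/yr; τ = 141000 / 52.780 = 2671 yr.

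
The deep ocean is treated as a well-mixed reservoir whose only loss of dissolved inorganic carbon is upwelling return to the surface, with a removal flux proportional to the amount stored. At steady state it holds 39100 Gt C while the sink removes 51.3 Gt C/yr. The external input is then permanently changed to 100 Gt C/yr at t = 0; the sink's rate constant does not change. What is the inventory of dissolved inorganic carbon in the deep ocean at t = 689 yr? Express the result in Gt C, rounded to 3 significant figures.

61200 Gt C

Residence time τ = M₀/F₀ = 762.2 yr. The eventual steady state is M_∞ = M₀·(F₁/F₀) = 39100 × 100/51.3 = 76218 Gt C.
The anomaly ΔM(t) = M(t) − M_∞ decays as ΔM₀·e^(−t/τ) with ΔM₀ = 39100 − 76218 = −37120 Gt C.
At t = 689 yr, e^(−t/τ) = e^(−0.9040) = 0.4050, so ΔM = −15030 Gt C and M = 76218 − 15030 = 61187 Gt C.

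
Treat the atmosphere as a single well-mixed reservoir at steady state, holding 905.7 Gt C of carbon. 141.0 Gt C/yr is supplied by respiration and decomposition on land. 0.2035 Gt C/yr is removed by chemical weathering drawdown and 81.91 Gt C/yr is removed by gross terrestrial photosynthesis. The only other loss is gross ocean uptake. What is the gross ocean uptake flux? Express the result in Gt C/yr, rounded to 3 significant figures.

At steady state ΣF_in = ΣF_out.
ΣF_in = 141.00 Gt C/yr.
Gross ocean uptake flux = ΣF_in − (0.2035 + 81.91) = 141.00 − 82.11 = 58.89 Gt C/yr.

58.9 Gt C/yr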